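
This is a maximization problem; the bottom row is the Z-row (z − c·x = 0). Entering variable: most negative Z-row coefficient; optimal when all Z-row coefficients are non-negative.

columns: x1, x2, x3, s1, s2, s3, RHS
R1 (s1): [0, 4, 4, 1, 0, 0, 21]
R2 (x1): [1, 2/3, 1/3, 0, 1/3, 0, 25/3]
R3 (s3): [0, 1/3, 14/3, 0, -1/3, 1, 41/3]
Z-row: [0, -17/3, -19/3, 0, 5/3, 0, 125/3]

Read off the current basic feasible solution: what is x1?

x1 is basic (row 2); its value is the RHS of that row, 25/3.

25/3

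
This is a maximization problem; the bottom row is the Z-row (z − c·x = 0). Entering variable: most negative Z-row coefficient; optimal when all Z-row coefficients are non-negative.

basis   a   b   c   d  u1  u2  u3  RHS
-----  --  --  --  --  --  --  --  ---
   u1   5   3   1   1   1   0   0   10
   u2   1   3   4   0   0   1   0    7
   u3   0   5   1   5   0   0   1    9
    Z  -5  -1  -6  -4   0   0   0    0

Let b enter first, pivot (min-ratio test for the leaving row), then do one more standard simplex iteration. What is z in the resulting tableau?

Ratio test on column b — row 1: 10/3 = 10/3; row 2: 7/3 = 7/3; row 3: 9/5 = 9/5. Minimum is 9/5 at row 3 (u3 leaves); pivot element 5.
Pivot on row 3; the Z-row RHS becomes 0 − (-1)·(9/5) = 9/5.
Next entering variable (most negative Z-row entry -29/5): c.
Ratio test on column c — row 1: (23/5)/(2/5) = 23/2; row 2: (8/5)/(17/5) = 8/17; row 3: (9/5)/(1/5) = 9. Minimum is 8/17 at row 2 (u2 leaves); pivot element 17/5.
After the second pivot the Z-row RHS is 9/5 − (-29/5)·(8/17) = 77/17.

77/17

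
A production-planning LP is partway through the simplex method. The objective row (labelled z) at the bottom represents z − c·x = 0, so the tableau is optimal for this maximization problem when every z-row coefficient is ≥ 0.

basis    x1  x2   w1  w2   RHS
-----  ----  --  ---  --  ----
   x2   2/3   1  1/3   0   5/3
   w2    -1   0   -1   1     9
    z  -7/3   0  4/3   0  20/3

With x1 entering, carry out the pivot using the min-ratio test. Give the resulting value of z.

25/2

Ratio test on column x1 — row 1: (5/3)/(2/3) = 5/2; row 2: entry -1 ≤ 0. Minimum is 5/2 at row 1 (x2 leaves); pivot element 2/3.
Pivot on row 1; the z-row RHS becomes 20/3 − (-7/3)·(5/2) = 25/2.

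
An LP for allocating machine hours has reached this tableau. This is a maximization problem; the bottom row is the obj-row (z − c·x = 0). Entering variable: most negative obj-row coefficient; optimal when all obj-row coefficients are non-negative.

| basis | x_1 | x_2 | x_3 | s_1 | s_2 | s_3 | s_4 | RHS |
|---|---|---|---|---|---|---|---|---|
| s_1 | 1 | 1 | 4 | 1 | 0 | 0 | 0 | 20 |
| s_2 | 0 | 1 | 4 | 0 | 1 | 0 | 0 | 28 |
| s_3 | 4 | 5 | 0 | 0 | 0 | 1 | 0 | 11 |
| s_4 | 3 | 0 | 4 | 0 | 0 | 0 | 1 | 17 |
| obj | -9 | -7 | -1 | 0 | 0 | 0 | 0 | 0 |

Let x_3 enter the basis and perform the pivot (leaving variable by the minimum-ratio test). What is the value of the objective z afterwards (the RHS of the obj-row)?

17/4

Ratio test on column x_3 — row 1: 20/4 = 5; row 2: 28/4 = 7; row 3: entry 0 ≤ 0; row 4: 17/4 = 17/4. Minimum is 17/4 at row 4 (s_4 leaves); pivot element 4.
Pivot on row 4; the obj-row RHS becomes 0 − (-1)·(17/4) = 17/4.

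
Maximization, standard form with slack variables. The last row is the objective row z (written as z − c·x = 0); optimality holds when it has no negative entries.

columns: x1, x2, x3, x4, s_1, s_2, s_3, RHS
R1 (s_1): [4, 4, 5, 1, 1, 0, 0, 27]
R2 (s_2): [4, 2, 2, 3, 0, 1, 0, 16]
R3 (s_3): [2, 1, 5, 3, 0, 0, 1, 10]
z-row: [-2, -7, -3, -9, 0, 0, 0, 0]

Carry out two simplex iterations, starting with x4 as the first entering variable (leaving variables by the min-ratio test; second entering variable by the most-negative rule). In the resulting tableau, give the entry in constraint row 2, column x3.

Ratio test on column x4 — row 1: 27/1 = 27; row 2: 16/3 = 16/3; row 3: 10/3 = 10/3. Minimum is 10/3 at row 3 (s_3 leaves); pivot element 3.
Divide row 3 by 3; eliminate column x4 from the other rows.
Second iteration: most negative z-row entry is -4 in column x2, so x2 enters.
Ratio test on column x2 — row 1: (71/3)/(11/3) = 71/11; row 2: 6/1 = 6; row 3: (10/3)/(1/3) = 10. Minimum is 6 at row 2 (s_2 leaves); pivot element 1.
Divide row 2 by 1; eliminate column x2 from the other rows.
After both pivots, the entry at constraint row 2, column x3 is -3.

-3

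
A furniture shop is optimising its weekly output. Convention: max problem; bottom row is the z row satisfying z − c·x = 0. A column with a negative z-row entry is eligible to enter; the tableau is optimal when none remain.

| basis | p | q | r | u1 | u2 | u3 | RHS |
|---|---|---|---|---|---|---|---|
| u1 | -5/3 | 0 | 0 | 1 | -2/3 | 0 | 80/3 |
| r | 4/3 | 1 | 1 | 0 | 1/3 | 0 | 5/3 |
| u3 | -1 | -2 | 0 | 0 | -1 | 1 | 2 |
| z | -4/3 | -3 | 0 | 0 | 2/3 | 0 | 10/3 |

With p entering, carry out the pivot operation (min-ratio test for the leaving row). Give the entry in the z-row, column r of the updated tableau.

1

Ratio test on column p — row 1: entry -5/3 ≤ 0; row 2: (5/3)/(4/3) = 5/4; row 3: entry -1 ≤ 0. Minimum is 5/4 at row 2 (r leaves); pivot element 4/3.
Divide row 2 by 4/3; eliminate column p from the other rows.
z-row update in column r: 0 − (-4/3)·(3/4) = 1.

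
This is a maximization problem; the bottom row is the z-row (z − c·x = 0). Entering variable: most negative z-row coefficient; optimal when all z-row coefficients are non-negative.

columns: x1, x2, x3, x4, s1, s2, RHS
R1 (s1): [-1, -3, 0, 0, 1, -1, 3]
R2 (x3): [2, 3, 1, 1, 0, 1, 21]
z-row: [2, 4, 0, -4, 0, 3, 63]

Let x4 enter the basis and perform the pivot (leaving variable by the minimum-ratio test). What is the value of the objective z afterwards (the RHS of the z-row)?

147

Ratio test on column x4 — row 1: entry 0 ≤ 0; row 2: 21/1 = 21. Minimum is 21 at row 2 (x3 leaves); pivot element 1.
Pivot on row 2; the z-row RHS becomes 63 − (-4)·21 = 147.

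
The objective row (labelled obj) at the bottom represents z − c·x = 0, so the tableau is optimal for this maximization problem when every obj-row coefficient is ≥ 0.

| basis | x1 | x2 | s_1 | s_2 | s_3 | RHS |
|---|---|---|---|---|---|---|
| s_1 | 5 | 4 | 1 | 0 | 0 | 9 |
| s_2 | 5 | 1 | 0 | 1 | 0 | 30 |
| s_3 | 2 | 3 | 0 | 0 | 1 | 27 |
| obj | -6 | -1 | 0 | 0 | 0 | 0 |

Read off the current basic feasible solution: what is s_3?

s_3 is basic (row 3); its value is the RHS of that row, 27.

27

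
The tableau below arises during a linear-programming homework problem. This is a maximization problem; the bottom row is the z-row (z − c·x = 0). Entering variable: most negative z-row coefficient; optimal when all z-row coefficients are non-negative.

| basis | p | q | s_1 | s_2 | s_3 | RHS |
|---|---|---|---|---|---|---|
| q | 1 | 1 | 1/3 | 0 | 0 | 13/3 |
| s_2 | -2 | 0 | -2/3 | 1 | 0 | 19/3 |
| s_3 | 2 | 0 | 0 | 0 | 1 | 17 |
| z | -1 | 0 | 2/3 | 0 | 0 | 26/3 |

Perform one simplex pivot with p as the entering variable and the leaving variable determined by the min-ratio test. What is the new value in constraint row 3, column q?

Ratio test on column p — row 1: (13/3)/1 = 13/3; row 2: entry -2 ≤ 0; row 3: 17/2 = 17/2. Minimum is 13/3 at row 1 (q leaves); pivot element 1.
Divide row 1 by 1; eliminate column p from the other rows.
Row 3 update in column q: 0 − 2·1 = -2.

-2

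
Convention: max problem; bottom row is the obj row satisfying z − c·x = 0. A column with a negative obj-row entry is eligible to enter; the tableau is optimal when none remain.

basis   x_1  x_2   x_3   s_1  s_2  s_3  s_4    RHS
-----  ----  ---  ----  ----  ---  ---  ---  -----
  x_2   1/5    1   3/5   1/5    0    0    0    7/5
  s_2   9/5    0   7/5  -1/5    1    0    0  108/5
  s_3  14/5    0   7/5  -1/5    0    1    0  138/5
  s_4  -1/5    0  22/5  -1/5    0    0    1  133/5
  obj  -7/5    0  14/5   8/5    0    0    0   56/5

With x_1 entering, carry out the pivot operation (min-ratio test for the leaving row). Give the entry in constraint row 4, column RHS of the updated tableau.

Ratio test on column x_1 — row 1: (7/5)/(1/5) = 7; row 2: (108/5)/(9/5) = 12; row 3: (138/5)/(14/5) = 69/7; row 4: entry -1/5 ≤ 0. Minimum is 7 at row 1 (x_2 leaves); pivot element 1/5.
Divide row 1 by 1/5; eliminate column x_1 from the other rows.
Row 4 update in column RHS: 133/5 − (-1/5)·7 = 28.

28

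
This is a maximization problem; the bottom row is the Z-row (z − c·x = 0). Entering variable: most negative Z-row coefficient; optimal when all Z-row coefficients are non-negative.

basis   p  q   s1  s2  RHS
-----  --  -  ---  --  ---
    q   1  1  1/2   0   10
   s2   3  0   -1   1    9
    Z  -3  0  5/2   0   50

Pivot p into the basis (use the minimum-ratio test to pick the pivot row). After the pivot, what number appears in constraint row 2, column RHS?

3

Ratio test on column p — row 1: 10/1 = 10; row 2: 9/3 = 3. Minimum is 3 at row 2 (s2 leaves); pivot element 3.
Divide row 2 by 3; eliminate column p from the other rows.
In the new row 2, the RHS entry is the old entry divided by the pivot: 9/3 = 3.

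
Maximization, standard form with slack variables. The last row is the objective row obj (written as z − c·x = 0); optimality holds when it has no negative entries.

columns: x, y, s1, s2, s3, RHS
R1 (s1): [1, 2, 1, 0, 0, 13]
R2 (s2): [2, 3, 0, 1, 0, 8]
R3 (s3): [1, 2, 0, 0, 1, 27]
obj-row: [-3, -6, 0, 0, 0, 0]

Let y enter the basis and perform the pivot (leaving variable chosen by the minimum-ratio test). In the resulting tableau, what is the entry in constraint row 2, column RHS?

8/3

Ratio test on column y — row 1: 13/2 = 13/2; row 2: 8/3 = 8/3; row 3: 27/2 = 27/2. Minimum is 8/3 at row 2 (s2 leaves); pivot element 3.
Divide row 2 by 3; eliminate column y from the other rows.
In the new row 2, the RHS entry is the old entry divided by the pivot: 8/3 = 8/3.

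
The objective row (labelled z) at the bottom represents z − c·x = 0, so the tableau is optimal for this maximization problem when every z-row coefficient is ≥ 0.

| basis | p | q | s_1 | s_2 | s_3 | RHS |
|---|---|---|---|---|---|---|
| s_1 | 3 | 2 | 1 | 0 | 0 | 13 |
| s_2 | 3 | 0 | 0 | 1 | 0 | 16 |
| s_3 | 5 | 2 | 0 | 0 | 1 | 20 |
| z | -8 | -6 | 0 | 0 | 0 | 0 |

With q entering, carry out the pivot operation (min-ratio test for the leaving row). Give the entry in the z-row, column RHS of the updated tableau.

Ratio test on column q — row 1: 13/2 = 13/2; row 2: entry 0 ≤ 0; row 3: 20/2 = 10. Minimum is 13/2 at row 1 (s_1 leaves); pivot element 2.
Divide row 1 by 2; eliminate column q from the other rows.
z-row update in column RHS: 0 − (-6)·(13/2) = 39.

39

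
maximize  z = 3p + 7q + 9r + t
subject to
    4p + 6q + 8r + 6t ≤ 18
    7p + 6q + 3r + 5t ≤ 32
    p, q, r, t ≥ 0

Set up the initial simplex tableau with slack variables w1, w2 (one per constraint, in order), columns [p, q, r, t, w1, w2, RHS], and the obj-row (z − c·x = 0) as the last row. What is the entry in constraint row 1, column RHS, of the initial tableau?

The RHS of constraint 1 is b_1 = 18.

18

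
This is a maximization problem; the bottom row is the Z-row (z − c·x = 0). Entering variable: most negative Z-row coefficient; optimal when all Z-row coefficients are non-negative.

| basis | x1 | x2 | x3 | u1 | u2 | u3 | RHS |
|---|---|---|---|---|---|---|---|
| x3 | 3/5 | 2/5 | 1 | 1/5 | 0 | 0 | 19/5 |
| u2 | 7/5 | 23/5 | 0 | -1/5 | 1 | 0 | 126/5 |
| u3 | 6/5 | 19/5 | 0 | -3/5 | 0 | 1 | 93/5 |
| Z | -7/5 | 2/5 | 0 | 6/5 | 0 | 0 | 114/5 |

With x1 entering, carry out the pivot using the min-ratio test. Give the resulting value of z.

95/3

Ratio test on column x1 — row 1: (19/5)/(3/5) = 19/3; row 2: (126/5)/(7/5) = 18; row 3: (93/5)/(6/5) = 31/2. Minimum is 19/3 at row 1 (x3 leaves); pivot element 3/5.
Pivot on row 1; the Z-row RHS becomes 114/5 − (-7/5)·(19/3) = 95/3.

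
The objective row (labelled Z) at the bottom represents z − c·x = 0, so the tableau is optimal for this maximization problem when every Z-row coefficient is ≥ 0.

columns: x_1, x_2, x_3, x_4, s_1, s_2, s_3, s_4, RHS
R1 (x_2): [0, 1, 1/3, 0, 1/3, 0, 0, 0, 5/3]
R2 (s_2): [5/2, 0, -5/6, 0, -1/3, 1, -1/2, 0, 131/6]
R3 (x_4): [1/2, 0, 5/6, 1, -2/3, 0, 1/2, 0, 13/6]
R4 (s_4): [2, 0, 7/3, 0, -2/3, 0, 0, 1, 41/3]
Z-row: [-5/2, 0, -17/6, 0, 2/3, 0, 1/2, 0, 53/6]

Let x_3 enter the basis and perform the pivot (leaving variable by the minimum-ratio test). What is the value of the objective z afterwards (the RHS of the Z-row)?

81/5

Ratio test on column x_3 — row 1: (5/3)/(1/3) = 5; row 2: entry -5/6 ≤ 0; row 3: (13/6)/(5/6) = 13/5; row 4: (41/3)/(7/3) = 41/7. Minimum is 13/5 at row 3 (x_4 leaves); pivot element 5/6.
Pivot on row 3; the Z-row RHS becomes 53/6 − (-17/6)·(13/5) = 81/5.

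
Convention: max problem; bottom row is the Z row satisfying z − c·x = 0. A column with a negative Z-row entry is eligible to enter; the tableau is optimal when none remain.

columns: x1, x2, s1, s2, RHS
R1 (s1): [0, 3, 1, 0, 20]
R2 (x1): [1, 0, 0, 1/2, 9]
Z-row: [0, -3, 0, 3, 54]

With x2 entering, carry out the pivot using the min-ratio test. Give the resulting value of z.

Ratio test on column x2 — row 1: 20/3 = 20/3; row 2: entry 0 ≤ 0. Minimum is 20/3 at row 1 (s1 leaves); pivot element 3.
Pivot on row 1; the Z-row RHS becomes 54 − (-3)·(20/3) = 74.

74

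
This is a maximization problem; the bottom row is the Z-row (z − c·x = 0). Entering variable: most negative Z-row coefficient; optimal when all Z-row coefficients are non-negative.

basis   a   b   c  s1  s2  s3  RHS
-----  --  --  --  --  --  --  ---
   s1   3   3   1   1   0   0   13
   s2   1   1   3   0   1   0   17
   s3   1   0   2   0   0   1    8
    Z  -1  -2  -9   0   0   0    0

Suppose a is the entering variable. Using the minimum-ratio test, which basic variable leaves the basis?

s1

Column a entries and ratios — s1: 13/3 = 13/3; s2: 17/1 = 17; s3: 8/1 = 8.
Smallest ratio is 13/3 in the row of s1, so s1 leaves.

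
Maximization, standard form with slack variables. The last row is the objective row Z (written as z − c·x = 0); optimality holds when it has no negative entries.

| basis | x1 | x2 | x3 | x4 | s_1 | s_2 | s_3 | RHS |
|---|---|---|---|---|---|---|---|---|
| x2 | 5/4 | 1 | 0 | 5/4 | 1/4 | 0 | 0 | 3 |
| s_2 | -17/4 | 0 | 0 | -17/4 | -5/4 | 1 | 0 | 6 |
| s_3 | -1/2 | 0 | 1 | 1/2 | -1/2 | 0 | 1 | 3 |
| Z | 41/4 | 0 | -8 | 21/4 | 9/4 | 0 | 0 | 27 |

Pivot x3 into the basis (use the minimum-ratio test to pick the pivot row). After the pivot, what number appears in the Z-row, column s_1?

-7/4

Ratio test on column x3 — row 1: entry 0 ≤ 0; row 2: entry 0 ≤ 0; row 3: 3/1 = 3. Minimum is 3 at row 3 (s_3 leaves); pivot element 1.
Divide row 3 by 1; eliminate column x3 from the other rows.
Z-row update in column s_1: 9/4 − (-8)·(-1/2) = -7/4.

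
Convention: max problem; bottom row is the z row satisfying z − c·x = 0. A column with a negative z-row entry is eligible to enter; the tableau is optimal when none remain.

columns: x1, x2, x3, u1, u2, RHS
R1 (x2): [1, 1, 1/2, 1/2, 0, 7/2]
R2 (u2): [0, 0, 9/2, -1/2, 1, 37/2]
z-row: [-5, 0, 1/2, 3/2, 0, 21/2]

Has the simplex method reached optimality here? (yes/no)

The z-row has a negative entry -5 in column x1, so it is not optimal.

no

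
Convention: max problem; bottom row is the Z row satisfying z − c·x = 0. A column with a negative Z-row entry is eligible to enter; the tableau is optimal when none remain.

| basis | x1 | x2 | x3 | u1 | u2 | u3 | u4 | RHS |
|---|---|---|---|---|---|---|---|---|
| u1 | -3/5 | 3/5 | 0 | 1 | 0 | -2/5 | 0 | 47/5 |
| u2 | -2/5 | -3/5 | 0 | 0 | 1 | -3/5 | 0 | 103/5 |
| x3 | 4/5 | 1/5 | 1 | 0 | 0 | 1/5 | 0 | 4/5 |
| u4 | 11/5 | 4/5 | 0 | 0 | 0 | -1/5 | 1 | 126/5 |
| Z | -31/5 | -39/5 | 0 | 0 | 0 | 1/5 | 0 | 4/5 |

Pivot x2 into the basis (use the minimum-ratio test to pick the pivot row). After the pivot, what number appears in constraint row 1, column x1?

-3

Ratio test on column x2 — row 1: (47/5)/(3/5) = 47/3; row 2: entry -3/5 ≤ 0; row 3: (4/5)/(1/5) = 4; row 4: (126/5)/(4/5) = 63/2. Minimum is 4 at row 3 (x3 leaves); pivot element 1/5.
Divide row 3 by 1/5; eliminate column x2 from the other rows.
Row 1 update in column x1: -3/5 − (3/5)·4 = -3.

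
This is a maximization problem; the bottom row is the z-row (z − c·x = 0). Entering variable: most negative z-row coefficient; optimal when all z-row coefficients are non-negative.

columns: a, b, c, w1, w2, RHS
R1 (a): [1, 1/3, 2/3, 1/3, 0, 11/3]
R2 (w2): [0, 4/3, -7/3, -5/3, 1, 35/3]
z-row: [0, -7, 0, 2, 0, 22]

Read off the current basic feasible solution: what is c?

c is not in the basis, so in the current basic feasible solution c = 0.

0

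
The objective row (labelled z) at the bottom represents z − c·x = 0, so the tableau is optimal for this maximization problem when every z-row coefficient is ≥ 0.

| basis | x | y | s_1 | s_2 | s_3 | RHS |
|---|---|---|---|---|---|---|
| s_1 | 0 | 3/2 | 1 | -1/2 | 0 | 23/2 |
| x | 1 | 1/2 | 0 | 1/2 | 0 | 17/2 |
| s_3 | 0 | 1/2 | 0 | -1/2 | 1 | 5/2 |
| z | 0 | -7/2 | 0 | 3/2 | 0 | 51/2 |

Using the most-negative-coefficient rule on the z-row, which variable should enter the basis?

y

Negative z-row entries: y: -7/2.
The most negative is -7/2 in column y, so y enters.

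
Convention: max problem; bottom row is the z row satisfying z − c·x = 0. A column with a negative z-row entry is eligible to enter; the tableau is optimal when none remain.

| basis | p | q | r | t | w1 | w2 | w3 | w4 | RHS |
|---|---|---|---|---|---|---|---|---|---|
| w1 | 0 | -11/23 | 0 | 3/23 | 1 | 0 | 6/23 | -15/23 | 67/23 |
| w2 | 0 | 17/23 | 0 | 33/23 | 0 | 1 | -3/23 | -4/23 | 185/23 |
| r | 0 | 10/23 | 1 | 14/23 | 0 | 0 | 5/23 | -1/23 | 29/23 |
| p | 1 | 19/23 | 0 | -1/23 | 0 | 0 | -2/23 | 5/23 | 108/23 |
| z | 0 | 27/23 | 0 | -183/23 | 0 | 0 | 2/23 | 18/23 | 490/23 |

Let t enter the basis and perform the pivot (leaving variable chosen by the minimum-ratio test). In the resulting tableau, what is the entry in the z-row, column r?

Ratio test on column t — row 1: (67/23)/(3/23) = 67/3; row 2: (185/23)/(33/23) = 185/33; row 3: (29/23)/(14/23) = 29/14; row 4: entry -1/23 ≤ 0. Minimum is 29/14 at row 3 (r leaves); pivot element 14/23.
Divide row 3 by 14/23; eliminate column t from the other rows.
z-row update in column r: 0 − (-183/23)·(23/14) = 183/14.

183/14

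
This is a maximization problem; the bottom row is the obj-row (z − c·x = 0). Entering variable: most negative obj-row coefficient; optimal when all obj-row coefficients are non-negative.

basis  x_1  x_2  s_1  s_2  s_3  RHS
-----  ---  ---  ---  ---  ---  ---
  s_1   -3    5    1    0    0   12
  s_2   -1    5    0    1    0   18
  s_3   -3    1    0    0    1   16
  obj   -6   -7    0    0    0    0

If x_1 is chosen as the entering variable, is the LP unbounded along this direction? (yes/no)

yes

Every constraint-row entry in column x_1 is ≤ 0, so increasing x_1 is unbounded.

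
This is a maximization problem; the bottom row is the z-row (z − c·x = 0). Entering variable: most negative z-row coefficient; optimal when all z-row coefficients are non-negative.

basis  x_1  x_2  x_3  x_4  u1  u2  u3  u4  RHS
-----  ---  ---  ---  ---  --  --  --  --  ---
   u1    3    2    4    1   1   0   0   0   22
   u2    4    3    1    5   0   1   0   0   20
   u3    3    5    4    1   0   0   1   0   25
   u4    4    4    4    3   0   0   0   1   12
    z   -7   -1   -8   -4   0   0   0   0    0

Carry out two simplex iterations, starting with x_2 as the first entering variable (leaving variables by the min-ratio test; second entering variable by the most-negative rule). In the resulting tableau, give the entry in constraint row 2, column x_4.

17/4

Ratio test on column x_2 — row 1: 22/2 = 11; row 2: 20/3 = 20/3; row 3: 25/5 = 5; row 4: 12/4 = 3. Minimum is 3 at row 4 (u4 leaves); pivot element 4.
Divide row 4 by 4; eliminate column x_2 from the other rows.
Second iteration: most negative z-row entry is -7 in column x_3, so x_3 enters.
Ratio test on column x_3 — row 1: 16/2 = 8; row 2: entry -2 ≤ 0; row 3: entry -1 ≤ 0; row 4: 3/1 = 3. Minimum is 3 at row 4 (x_2 leaves); pivot element 1.
Divide row 4 by 1; eliminate column x_3 from the other rows.
After both pivots, the entry at constraint row 2, column x_4 is 17/4.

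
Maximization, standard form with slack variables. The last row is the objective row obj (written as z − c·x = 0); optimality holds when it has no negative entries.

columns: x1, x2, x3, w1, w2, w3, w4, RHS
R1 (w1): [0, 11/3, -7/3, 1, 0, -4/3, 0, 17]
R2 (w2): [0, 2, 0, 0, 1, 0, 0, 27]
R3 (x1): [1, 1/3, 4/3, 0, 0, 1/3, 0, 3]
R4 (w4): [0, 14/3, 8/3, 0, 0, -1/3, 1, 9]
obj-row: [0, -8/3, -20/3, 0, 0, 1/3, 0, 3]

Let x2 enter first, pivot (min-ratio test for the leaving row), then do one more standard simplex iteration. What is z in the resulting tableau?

75/4

Ratio test on column x2 — row 1: 17/(11/3) = 51/11; row 2: 27/2 = 27/2; row 3: 3/(1/3) = 9; row 4: 9/(14/3) = 27/14. Minimum is 27/14 at row 4 (w4 leaves); pivot element 14/3.
Pivot on row 4; the obj-row RHS becomes 3 − (-8/3)·(27/14) = 57/7.
Next entering variable (most negative obj-row entry -36/7): x3.
Ratio test on column x3 — row 1: entry -31/7 ≤ 0; row 2: entry -8/7 ≤ 0; row 3: (33/14)/(8/7) = 33/16; row 4: (27/14)/(4/7) = 27/8. Minimum is 33/16 at row 3 (x1 leaves); pivot element 8/7.
After the second pivot the obj-row RHS is 57/7 − (-36/7)·(33/16) = 75/4.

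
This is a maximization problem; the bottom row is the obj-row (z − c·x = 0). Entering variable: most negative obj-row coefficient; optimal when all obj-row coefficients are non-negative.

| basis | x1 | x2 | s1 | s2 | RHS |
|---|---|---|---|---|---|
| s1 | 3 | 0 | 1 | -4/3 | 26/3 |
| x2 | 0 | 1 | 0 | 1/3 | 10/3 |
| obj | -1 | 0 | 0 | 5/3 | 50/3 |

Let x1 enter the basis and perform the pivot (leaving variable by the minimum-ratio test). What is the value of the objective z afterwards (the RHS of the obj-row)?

176/9

Ratio test on column x1 — row 1: (26/3)/3 = 26/9; row 2: entry 0 ≤ 0. Minimum is 26/9 at row 1 (s1 leaves); pivot element 3.
Pivot on row 1; the obj-row RHS becomes 50/3 − (-1)·(26/9) = 176/9.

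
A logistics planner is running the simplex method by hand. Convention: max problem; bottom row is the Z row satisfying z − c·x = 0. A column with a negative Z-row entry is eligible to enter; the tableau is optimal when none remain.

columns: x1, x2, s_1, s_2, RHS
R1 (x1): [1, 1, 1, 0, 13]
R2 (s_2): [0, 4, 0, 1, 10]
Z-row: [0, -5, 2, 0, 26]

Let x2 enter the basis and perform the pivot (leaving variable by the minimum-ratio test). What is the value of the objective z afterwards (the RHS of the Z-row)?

Ratio test on column x2 — row 1: 13/1 = 13; row 2: 10/4 = 5/2. Minimum is 5/2 at row 2 (s_2 leaves); pivot element 4.
Pivot on row 2; the Z-row RHS becomes 26 − (-5)·(5/2) = 77/2.

77/2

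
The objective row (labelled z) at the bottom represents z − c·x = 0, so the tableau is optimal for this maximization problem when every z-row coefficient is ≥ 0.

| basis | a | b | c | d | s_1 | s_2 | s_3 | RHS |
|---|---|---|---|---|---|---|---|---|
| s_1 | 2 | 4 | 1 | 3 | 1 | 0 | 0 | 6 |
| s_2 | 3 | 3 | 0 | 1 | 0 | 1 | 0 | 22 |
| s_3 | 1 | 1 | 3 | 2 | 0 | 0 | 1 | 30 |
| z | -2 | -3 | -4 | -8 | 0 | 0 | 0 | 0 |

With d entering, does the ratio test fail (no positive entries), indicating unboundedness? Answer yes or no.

no

Column d has positive entries in row(s) 1, 2, 3, so the ratio test bounds it — not unbounded.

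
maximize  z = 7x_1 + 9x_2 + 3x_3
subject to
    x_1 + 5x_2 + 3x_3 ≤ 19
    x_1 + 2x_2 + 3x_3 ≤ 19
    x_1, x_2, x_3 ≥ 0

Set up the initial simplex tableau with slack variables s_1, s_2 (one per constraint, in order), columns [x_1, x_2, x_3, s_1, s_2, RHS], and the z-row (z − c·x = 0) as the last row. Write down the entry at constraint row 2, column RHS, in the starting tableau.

The RHS of constraint 2 is b_2 = 19.

19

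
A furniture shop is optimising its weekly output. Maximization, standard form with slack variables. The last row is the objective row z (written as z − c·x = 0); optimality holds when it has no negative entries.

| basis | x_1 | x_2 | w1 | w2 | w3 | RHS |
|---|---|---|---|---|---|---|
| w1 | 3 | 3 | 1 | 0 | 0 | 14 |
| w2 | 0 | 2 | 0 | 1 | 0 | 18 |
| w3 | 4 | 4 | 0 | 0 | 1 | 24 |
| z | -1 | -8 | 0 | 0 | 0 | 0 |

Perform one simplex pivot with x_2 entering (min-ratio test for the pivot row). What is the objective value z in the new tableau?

112/3

Ratio test on column x_2 — row 1: 14/3 = 14/3; row 2: 18/2 = 9; row 3: 24/4 = 6. Minimum is 14/3 at row 1 (w1 leaves); pivot element 3.
Pivot on row 1; the z-row RHS becomes 0 − (-8)·(14/3) = 112/3.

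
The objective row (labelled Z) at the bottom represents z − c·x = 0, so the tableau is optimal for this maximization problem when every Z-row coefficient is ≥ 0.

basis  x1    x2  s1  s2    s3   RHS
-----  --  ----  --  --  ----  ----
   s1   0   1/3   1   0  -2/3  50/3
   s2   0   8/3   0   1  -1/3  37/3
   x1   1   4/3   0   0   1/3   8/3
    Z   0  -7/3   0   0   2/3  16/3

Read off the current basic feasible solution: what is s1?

s1 is basic (row 1); its value is the RHS of that row, 50/3.

50/3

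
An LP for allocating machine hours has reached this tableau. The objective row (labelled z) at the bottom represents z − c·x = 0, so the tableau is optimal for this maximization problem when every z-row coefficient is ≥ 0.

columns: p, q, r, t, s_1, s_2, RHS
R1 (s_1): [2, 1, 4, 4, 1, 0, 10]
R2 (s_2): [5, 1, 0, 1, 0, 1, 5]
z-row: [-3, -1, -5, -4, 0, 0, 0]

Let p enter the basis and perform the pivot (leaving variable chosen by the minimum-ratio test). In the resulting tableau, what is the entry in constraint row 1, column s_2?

-2/5

Ratio test on column p — row 1: 10/2 = 5; row 2: 5/5 = 1. Minimum is 1 at row 2 (s_2 leaves); pivot element 5.
Divide row 2 by 5; eliminate column p from the other rows.
Row 1 update in column s_2: 0 − 2·(1/5) = -2/5.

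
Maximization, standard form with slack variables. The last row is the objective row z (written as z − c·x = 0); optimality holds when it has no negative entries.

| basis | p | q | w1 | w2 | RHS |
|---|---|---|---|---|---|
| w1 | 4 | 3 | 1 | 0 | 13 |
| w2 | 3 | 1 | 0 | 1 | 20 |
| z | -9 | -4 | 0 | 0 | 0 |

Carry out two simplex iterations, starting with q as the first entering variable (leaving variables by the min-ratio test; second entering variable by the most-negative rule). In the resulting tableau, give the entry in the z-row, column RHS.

Ratio test on column q — row 1: 13/3 = 13/3; row 2: 20/1 = 20. Minimum is 13/3 at row 1 (w1 leaves); pivot element 3.
Divide row 1 by 3; eliminate column q from the other rows.
Second iteration: most negative z-row entry is -11/3 in column p, so p enters.
Ratio test on column p — row 1: (13/3)/(4/3) = 13/4; row 2: (47/3)/(5/3) = 47/5. Minimum is 13/4 at row 1 (q leaves); pivot element 4/3.
Divide row 1 by 4/3; eliminate column p from the other rows.
After both pivots, the entry at the z-row, column RHS is 117/4.

117/4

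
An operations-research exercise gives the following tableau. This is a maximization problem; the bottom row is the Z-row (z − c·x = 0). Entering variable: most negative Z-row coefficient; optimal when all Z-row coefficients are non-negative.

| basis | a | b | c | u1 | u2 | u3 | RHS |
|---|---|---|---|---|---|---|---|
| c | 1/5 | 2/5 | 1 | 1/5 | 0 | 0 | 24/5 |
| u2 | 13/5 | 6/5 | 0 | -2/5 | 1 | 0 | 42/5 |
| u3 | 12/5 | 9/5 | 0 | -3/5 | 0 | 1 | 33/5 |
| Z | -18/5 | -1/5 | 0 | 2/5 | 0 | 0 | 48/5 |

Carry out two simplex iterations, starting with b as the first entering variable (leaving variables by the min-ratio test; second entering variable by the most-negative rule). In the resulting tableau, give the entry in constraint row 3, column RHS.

Ratio test on column b — row 1: (24/5)/(2/5) = 12; row 2: (42/5)/(6/5) = 7; row 3: (33/5)/(9/5) = 11/3. Minimum is 11/3 at row 3 (u3 leaves); pivot element 9/5.
Divide row 3 by 9/5; eliminate column b from the other rows.
Second iteration: most negative Z-row entry is -10/3 in column a, so a enters.
Ratio test on column a — row 1: entry -1/3 ≤ 0; row 2: 4/1 = 4; row 3: (11/3)/(4/3) = 11/4. Minimum is 11/4 at row 3 (b leaves); pivot element 4/3.
Divide row 3 by 4/3; eliminate column a from the other rows.
After both pivots, the entry at constraint row 3, column RHS is 11/4.

11/4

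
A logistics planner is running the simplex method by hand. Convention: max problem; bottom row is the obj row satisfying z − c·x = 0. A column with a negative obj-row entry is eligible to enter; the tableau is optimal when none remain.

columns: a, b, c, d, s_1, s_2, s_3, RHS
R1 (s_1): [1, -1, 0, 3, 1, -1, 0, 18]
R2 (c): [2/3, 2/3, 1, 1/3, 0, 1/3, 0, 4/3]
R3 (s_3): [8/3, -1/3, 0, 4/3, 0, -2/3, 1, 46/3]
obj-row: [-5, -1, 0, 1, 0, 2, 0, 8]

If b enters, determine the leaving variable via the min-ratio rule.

Column b entries and ratios — s_1: -1 ≤ 0, skip; c: (4/3)/(2/3) = 2; s_3: -1/3 ≤ 0, skip.
Smallest ratio is 2 in the row of c, so c leaves.

c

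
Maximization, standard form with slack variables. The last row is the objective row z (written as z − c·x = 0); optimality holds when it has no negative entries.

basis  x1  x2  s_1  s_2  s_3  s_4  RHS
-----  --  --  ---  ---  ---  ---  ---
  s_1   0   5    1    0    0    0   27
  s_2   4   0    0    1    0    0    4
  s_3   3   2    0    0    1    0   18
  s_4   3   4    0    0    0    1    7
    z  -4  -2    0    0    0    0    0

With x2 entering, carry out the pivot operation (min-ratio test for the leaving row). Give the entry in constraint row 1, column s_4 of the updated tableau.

Ratio test on column x2 — row 1: 27/5 = 27/5; row 2: entry 0 ≤ 0; row 3: 18/2 = 9; row 4: 7/4 = 7/4. Minimum is 7/4 at row 4 (s_4 leaves); pivot element 4.
Divide row 4 by 4; eliminate column x2 from the other rows.
Row 1 update in column s_4: 0 − 5·(1/4) = -5/4.

-5/4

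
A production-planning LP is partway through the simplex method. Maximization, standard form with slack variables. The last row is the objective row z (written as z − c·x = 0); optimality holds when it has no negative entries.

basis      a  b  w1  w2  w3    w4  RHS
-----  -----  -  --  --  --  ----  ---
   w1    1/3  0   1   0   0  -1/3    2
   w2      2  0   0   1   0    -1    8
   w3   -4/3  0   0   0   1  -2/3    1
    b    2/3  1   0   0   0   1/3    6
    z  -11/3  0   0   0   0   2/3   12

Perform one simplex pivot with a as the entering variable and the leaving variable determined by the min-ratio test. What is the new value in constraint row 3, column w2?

2/3

Ratio test on column a — row 1: 2/(1/3) = 6; row 2: 8/2 = 4; row 3: entry -4/3 ≤ 0; row 4: 6/(2/3) = 9. Minimum is 4 at row 2 (w2 leaves); pivot element 2.
Divide row 2 by 2; eliminate column a from the other rows.
Row 3 update in column w2: 0 − (-4/3)·(1/2) = 2/3.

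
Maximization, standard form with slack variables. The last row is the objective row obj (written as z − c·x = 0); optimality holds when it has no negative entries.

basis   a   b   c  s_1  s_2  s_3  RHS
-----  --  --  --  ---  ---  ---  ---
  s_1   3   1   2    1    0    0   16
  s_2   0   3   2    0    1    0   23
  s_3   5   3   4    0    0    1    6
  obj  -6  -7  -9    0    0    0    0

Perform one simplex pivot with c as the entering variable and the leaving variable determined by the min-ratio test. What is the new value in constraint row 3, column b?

3/4

Ratio test on column c — row 1: 16/2 = 8; row 2: 23/2 = 23/2; row 3: 6/4 = 3/2. Minimum is 3/2 at row 3 (s_3 leaves); pivot element 4.
Divide row 3 by 4; eliminate column c from the other rows.
In the new row 3, the b entry is the old entry divided by the pivot: 3/4 = 3/4.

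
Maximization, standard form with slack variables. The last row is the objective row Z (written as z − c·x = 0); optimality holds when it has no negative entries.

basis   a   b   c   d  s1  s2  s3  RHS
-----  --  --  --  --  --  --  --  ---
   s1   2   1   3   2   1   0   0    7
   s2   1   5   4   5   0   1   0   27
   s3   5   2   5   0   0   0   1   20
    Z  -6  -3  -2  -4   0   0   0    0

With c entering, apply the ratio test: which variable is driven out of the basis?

s1

Column c entries and ratios — s1: 7/3 = 7/3; s2: 27/4 = 27/4; s3: 20/5 = 4.
Smallest ratio is 7/3 in the row of s1, so s1 leaves.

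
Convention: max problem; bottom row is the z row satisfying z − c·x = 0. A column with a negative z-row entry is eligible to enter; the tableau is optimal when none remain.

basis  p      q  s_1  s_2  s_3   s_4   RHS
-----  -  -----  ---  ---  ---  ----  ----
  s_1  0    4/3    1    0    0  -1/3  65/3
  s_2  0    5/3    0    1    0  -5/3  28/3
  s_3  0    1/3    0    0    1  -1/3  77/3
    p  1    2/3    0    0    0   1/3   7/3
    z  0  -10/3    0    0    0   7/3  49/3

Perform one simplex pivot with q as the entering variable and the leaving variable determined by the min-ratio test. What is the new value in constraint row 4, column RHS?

7/2

Ratio test on column q — row 1: (65/3)/(4/3) = 65/4; row 2: (28/3)/(5/3) = 28/5; row 3: (77/3)/(1/3) = 77; row 4: (7/3)/(2/3) = 7/2. Minimum is 7/2 at row 4 (p leaves); pivot element 2/3.
Divide row 4 by 2/3; eliminate column q from the other rows.
In the new row 4, the RHS entry is the old entry divided by the pivot: (7/3)/(2/3) = 7/2.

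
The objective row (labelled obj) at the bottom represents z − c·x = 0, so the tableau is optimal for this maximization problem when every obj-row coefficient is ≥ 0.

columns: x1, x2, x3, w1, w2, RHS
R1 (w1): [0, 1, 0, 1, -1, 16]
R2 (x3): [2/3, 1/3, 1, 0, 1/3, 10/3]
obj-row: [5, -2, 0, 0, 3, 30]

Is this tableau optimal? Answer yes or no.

no

The obj-row has a negative entry -2 in column x2, so it is not optimal.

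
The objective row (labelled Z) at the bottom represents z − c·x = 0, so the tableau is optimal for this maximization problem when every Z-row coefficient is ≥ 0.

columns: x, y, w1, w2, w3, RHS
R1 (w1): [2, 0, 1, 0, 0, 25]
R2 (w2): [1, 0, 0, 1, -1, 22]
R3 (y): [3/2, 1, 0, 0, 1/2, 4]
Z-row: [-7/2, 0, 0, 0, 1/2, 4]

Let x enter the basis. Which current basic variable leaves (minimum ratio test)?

y

Column x entries and ratios — w1: 25/2 = 25/2; w2: 22/1 = 22; y: 4/(3/2) = 8/3.
Smallest ratio is 8/3 in the row of y, so y leaves.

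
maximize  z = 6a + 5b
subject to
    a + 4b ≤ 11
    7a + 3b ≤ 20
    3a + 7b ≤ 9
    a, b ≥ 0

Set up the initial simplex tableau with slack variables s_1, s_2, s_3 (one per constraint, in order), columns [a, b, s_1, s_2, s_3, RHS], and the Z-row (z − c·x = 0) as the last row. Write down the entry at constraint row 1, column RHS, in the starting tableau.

11

The RHS of constraint 1 is b_1 = 11.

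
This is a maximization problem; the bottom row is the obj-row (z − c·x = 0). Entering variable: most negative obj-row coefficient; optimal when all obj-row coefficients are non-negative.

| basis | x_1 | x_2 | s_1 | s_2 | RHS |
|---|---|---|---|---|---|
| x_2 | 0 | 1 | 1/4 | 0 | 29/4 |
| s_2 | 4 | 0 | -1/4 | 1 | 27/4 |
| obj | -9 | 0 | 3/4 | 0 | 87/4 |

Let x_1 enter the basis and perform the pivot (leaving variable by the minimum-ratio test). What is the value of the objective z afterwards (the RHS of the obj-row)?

591/16

Ratio test on column x_1 — row 1: entry 0 ≤ 0; row 2: (27/4)/4 = 27/16. Minimum is 27/16 at row 2 (s_2 leaves); pivot element 4.
Pivot on row 2; the obj-row RHS becomes 87/4 − (-9)·(27/16) = 591/16.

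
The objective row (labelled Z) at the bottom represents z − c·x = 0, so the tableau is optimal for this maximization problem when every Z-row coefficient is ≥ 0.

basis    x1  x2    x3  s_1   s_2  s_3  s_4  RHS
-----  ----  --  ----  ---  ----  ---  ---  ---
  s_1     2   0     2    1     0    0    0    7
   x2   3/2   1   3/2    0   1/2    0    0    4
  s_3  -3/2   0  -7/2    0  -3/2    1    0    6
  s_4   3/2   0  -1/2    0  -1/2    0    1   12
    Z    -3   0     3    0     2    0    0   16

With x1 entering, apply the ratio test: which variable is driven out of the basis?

x2

Column x1 entries and ratios — s_1: 7/2 = 7/2; x2: 4/(3/2) = 8/3; s_3: -3/2 ≤ 0, skip; s_4: 12/(3/2) = 8.
Smallest ratio is 8/3 in the row of x2, so x2 leaves.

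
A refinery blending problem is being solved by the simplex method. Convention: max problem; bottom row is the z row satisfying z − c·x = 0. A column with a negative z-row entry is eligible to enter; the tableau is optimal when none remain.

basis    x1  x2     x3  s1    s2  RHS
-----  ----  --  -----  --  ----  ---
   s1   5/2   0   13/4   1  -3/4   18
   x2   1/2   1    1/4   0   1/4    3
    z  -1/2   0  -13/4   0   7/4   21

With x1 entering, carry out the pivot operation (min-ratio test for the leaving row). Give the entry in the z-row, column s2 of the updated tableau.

2

Ratio test on column x1 — row 1: 18/(5/2) = 36/5; row 2: 3/(1/2) = 6. Minimum is 6 at row 2 (x2 leaves); pivot element 1/2.
Divide row 2 by 1/2; eliminate column x1 from the other rows.
z-row update in column s2: 7/4 − (-1/2)·(1/2) = 2.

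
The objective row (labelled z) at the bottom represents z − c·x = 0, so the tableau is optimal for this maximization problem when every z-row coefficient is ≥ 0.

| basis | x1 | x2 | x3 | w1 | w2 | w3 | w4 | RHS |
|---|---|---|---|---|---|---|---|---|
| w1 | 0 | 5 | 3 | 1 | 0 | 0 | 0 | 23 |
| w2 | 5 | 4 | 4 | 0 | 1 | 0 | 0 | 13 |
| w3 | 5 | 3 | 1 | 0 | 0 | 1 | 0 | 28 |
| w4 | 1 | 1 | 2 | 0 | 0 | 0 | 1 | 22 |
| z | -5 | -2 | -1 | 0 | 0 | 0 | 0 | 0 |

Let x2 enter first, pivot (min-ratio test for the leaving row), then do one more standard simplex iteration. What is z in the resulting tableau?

13

Ratio test on column x2 — row 1: 23/5 = 23/5; row 2: 13/4 = 13/4; row 3: 28/3 = 28/3; row 4: 22/1 = 22. Minimum is 13/4 at row 2 (w2 leaves); pivot element 4.
Pivot on row 2; the z-row RHS becomes 0 − (-2)·(13/4) = 13/2.
Next entering variable (most negative z-row entry -5/2): x1.
Ratio test on column x1 — row 1: entry -25/4 ≤ 0; row 2: (13/4)/(5/4) = 13/5; row 3: (73/4)/(5/4) = 73/5; row 4: entry -1/4 ≤ 0. Minimum is 13/5 at row 2 (x2 leaves); pivot element 5/4.
After the second pivot the z-row RHS is 13/2 − (-5/2)·(13/5) = 13.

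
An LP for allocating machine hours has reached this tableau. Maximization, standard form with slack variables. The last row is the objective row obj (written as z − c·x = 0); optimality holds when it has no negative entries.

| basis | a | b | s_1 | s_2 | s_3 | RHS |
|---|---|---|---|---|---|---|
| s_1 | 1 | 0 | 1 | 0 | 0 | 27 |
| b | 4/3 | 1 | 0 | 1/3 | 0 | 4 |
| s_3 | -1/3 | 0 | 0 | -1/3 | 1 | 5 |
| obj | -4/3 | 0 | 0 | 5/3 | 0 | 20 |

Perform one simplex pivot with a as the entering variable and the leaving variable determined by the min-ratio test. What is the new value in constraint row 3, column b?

Ratio test on column a — row 1: 27/1 = 27; row 2: 4/(4/3) = 3; row 3: entry -1/3 ≤ 0. Minimum is 3 at row 2 (b leaves); pivot element 4/3.
Divide row 2 by 4/3; eliminate column a from the other rows.
Row 3 update in column b: 0 − (-1/3)·(3/4) = 1/4.

1/4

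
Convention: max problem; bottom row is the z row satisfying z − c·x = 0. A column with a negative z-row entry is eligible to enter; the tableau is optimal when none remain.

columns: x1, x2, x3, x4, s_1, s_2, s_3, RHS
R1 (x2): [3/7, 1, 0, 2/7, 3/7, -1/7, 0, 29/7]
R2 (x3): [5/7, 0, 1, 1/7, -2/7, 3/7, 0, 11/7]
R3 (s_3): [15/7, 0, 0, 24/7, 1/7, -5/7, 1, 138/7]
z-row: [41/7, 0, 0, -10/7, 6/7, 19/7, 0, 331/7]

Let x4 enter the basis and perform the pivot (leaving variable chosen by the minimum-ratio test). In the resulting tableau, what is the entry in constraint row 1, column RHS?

5/2

Ratio test on column x4 — row 1: (29/7)/(2/7) = 29/2; row 2: (11/7)/(1/7) = 11; row 3: (138/7)/(24/7) = 23/4. Minimum is 23/4 at row 3 (s_3 leaves); pivot element 24/7.
Divide row 3 by 24/7; eliminate column x4 from the other rows.
Row 1 update in column RHS: 29/7 − (2/7)·(23/4) = 5/2.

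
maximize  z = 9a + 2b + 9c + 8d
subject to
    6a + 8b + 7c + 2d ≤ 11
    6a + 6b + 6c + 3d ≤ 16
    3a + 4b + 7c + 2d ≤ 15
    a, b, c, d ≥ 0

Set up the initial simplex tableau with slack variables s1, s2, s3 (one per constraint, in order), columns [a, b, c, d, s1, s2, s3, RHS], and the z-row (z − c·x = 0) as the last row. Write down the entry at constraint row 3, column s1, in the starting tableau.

0

Slack s1 belongs to constraint 1; its column is the unit vector e_1, so the entry in row 3 is 0.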